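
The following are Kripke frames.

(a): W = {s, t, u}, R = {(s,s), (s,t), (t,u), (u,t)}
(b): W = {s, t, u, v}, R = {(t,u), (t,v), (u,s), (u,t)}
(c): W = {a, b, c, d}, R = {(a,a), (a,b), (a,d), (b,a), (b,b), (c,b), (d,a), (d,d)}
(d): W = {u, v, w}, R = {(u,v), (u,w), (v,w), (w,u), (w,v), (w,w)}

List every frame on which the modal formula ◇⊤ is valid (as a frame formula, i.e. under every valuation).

(a), (c), (d)

This is the axiom for seriality; its first-order frame correspondent is ∀x ∃y Rxy.
(a): holds.
(b): fails — world s has no successor.
(c): holds.
(d): holds.
Valid on: (a), (c), (d).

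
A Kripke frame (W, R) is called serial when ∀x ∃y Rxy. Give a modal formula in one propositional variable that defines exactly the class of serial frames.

□q → ◇q

A defining formula is □q → ◇q (the D axiom).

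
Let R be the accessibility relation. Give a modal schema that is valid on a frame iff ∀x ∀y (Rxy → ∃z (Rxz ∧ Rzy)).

A defining formula is □□r → □r (the C4 axiom).

□□r → □r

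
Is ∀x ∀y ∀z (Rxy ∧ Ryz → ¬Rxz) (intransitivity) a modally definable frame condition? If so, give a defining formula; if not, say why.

Modal frame validity is preserved under surjective bounded morphisms.
The 3-cycle (worlds s,t,u with s→t→u→s) is intransitive. Mapping every world to a single reflexive point • is a surjective bounded morphism; the reflexive point is not intransitive (R••∧R•• but R••).
Hence intransitivity is not modally definable.

Not definable by any modal formula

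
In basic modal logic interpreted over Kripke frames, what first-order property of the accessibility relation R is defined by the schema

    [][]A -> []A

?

Suppose □□A→□A is valid. Take Rxy and set V(A)={w : xR²w}. Then □□A at x, so □A at x, so A at y, i.e. ∃z(Rxz∧Rzy).

Density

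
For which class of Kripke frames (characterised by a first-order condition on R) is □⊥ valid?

This is the Ver axiom.
Its frame correspondent is emptiness of R — ∀x ∀y ¬Rxy.

emptiness of R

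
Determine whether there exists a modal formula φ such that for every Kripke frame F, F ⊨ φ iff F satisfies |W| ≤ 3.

No

Modal frame validity is preserved under disjoint unions.
Any modal formula valid on each of 4 disjoint one-world frames is valid on their disjoint union (validity is preserved under disjoint unions). Each one-world frame has |W|=1≤3, but the union has |W|=4.
So the class is not modally definable.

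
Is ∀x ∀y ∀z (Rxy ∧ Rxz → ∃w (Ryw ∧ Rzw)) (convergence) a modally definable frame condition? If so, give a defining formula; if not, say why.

The condition is convergence. A defining modal formula is ◇□q → □◇q.

Yes — defined by ◇□q → □◇q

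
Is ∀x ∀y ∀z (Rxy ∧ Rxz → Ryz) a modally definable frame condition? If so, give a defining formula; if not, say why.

Definable; ◇p → □◇p defines it

Yes: it is the Euclidean property, defined by the 5 schema ◇p → □◇p.
Suppose ◇p→□◇p is valid. Take Rxy, Rxz and set V(p)={y}. Then ◇p at x, so □◇p at x, so ◇p at z, so some w with Rzw has p; w=y, i.e. Rzy. By symmetry of the argument, Ryz.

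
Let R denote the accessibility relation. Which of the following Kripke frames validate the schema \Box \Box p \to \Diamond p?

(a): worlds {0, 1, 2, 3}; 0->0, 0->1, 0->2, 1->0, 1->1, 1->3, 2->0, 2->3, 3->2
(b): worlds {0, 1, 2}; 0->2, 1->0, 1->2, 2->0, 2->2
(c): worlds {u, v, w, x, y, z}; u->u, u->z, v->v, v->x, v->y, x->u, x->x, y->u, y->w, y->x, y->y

This is the axiom for a generalized confluence (Geach) condition; its first-order frame correspondent is \forall x \exists w (x R^2 w \wedge xRw).
(a): fails — at 3 but no w with 3R²w and 3Rw.
(b): holds.
(c): fails — at w but no t with wR²t and wRt.

(b)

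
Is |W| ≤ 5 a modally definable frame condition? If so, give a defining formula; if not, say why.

Not modally definable

If a class were modally definable it would be closed under disjoint unions (Goldblatt–Thomason).
Any modal formula valid on each of 6 disjoint one-world frames is valid on their disjoint union (validity is preserved under disjoint unions). Each one-world frame has |W|=1≤5, but the union has |W|=6.
So no modal formula (or set of formulas) defines exactly the |W|≤5 frames.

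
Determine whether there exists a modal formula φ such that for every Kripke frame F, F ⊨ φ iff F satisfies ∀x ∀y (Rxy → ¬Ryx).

No — not modally definable

Modal frame validity is preserved under surjective bounded morphisms.
The 4-cycle (worlds a,b,c,d with a→b→c→d→a) is asymmetric. Mapping every world to a single reflexive point • is a surjective bounded morphism, and the reflexive point is not asymmetric (R•• but asymmetry requires ¬R••).
Hence asymmetry is not modally definable.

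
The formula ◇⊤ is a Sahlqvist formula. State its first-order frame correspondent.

seriality: ∀x ∃y Rxy

◇⊤ holds at w iff w has a successor, so frame-validity of ◇⊤ is exactly seriality. Equivalently via □r → ◇r:
Suppose □r→◇r is valid. At any x set V(r)=W. Then □r at x, so ◇r at x, so x has a successor.
Conversely, any frame satisfying ∀x ∃y Rxy validates the schema.
Frame condition: ∀x ∃y Rxy.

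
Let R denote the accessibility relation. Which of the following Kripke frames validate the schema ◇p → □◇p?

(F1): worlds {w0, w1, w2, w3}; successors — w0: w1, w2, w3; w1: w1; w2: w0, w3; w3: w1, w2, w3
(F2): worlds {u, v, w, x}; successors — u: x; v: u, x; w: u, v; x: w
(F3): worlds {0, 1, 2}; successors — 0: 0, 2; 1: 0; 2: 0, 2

(F3)

This is the axiom for the Euclidean property; its first-order frame correspondent is ∀x ∀y ∀z (Rxy ∧ Rxz → Ryz).
(F1): fails — Rw0w1 and Rw0w3 but not Rw1w3.
(F2): fails — Rux and Rux but not Rxx.
(F3): ✓.
Valid on: (F3).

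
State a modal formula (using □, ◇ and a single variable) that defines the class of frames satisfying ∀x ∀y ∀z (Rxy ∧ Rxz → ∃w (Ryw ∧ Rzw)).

◇□s → □◇s

The condition is convergence. The .2 schema ◇□s → □◇s defines it.
Suppose ◇□s→□◇s is valid. Take Rxy, Rxz and set V(s)={w : Ryw}. Then □s at y so ◇□s at x, so □◇s at x, so ◇s at z, giving w with Rzw and Ryw.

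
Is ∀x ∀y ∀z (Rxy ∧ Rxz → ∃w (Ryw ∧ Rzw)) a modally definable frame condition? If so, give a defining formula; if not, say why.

Yes — defined by ◇□p → □◇p

This is a Sahlqvist condition; the .2 axiom ◇□p → □◇p defines it.
Suppose ◇□p→□◇p is valid. Take Rxy, Rxz and set V(p)={w : Ryw}. Then □p at y so ◇□p at x, so □◇p at x, so ◇p at z, giving w with Rzw and Ryw.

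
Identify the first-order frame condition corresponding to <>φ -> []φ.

Partial functionality

Suppose ◇φ→□φ is valid. Take Rxy, Rxz and set V(φ)={y}. Then ◇φ at x, so □φ at x, so φ at z, i.e. z=y.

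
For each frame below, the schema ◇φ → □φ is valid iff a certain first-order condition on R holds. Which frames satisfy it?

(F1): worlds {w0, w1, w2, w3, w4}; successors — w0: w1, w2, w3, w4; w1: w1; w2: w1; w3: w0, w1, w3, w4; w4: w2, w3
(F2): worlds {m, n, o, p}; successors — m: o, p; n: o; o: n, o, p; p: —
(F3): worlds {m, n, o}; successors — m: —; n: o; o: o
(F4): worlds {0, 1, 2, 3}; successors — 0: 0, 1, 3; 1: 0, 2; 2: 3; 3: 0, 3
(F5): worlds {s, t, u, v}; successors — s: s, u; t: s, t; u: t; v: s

The schema corresponds to partial functionality: ∀x ∀y ∀z (Rxy ∧ Rxz → y = z).
(F1): fails — w0 sees both w1 and w2.
(F2): fails — m sees both o and p.
(F3): ✓.
(F4): fails — 0 sees both 0 and 1.
(F5): fails — s sees both s and u.

(F3)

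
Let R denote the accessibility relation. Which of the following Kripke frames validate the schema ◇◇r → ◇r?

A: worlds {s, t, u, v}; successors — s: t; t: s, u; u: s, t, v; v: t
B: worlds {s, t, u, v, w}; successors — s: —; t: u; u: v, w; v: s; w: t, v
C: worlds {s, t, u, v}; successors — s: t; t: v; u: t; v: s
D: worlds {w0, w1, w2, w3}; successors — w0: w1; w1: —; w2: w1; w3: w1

Frame correspondent (Sahlqvist): ∀x ∀y ∀z (Rxy ∧ Ryz → Rxz) — i.e. transitivity.
A: fails — Rut and Rtu but not Ruu.
B: fails — Ruv and Rvs but not Rus.
C: fails — Rvs and Rst but not Rvt.
D: ✓.

D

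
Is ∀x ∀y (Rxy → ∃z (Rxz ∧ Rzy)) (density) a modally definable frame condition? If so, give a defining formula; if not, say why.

The condition is density. A defining modal formula is □□p → □p.

Yes — defined by □□p → □p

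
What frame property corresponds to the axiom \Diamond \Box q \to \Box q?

Replacing q by ¬q and contraposing gives the equivalent schema ◇q → □◇q.
Suppose ◇q→□◇q is valid. Take Rxy, Rxz and set V(q)={y}. Then ◇q at x, so □◇q at x, so ◇q at z, so some w with Rzw has q; w=y, i.e. Rzy. By symmetry of the argument, Ryz.
Conversely, any frame satisfying \forall x \forall y \forall z (Rxy \wedge Rxz \to Ryz) validates the schema.
Frame condition: \forall x \forall y \forall z (Rxy \wedge Rxz \to Ryz).

the Euclidean property: \forall x \forall y \forall z (Rxy \wedge Rxz \to Ryz)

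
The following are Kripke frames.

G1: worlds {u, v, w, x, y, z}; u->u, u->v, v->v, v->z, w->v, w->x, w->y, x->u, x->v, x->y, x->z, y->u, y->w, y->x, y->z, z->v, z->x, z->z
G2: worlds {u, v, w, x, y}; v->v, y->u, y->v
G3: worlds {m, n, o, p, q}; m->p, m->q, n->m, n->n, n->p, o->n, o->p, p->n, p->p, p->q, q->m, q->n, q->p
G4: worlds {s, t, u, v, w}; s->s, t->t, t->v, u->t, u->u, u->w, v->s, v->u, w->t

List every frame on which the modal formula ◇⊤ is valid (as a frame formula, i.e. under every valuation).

The schema corresponds to seriality: ∀x ∃y Rxy.
G1: satisfies the condition.
G2: fails — world u has no successor.
G3: satisfies the condition.
G4: satisfies the condition.
Valid on: G1, G3, G4.

G1, G3, G4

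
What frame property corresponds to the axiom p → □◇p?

Suppose p→□◇p is valid. Take Rxy and set V(p)={x}. Then p at x, so □◇p at x, so ◇p at y, so some z with Ryz has p; z=x, i.e. Ryx.

symmetry: ∀x ∀y (Rxy → Ryx)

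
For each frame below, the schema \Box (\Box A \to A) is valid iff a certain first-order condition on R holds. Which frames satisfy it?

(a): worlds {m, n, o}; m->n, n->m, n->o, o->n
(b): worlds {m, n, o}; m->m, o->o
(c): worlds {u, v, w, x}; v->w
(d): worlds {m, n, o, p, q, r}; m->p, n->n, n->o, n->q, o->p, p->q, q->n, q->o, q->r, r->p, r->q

(b)

This is the axiom for shift-reflexivity; its first-order frame correspondent is \forall x \forall y (Rxy \to Ryy).
(a): fails — Rno but not Roo.
(b): ✓.
(c): fails — Rvw but not Rww.
(d): fails — Rop but not Rpp.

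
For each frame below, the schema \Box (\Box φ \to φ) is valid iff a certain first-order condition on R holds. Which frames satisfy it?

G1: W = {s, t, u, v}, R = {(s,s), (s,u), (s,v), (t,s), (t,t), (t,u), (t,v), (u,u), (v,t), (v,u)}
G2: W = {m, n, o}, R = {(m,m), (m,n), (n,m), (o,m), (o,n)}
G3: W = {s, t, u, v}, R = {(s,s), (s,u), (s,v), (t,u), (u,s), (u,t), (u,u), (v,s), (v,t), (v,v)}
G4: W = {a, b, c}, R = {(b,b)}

G4

Frame correspondent (Sahlqvist): \forall x \forall y (Rxy \to Ryy) — i.e. shift-reflexivity.
G1: fails — Rtv but not Rvv.
G2: fails — Ron but not Rnn.
G3: fails — Rut but not Rtt.
G4: ✓.
Valid on: G4.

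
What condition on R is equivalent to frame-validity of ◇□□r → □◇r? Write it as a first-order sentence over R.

This is a Sahlqvist (Geach-type) schema ◇^1□^2r → □^1◇^1r.
First-order correspondent: ∀x ∀y ∀z ((xRy ∧ xRz) → ∃w (yR²w ∧ zRw)).

∀x ∀y ∀z ((xRy ∧ xRz) → ∃w (yR²w ∧ zRw))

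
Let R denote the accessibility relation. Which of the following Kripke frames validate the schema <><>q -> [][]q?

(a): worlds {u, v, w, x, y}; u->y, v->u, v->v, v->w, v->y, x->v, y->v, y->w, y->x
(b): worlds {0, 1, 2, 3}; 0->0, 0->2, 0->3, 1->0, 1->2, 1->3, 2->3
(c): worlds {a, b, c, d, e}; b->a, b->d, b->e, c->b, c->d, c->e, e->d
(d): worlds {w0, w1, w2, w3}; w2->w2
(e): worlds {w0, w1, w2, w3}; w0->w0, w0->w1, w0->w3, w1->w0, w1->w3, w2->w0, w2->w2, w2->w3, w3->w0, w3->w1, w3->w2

Frame correspondent (Sahlqvist): forall x forall y forall z ((x R^2 y & x R^2 z) -> exists w (y = w & z = w)) — i.e. a generalized confluence (Geach) condition.
(a): fails — uR²v, uR²w but v ≠ w.
(b): fails — 0R²0, 0R²2 but 0 ≠ 2.
(c): fails — cR²a, cR²d but a ≠ d.
(d): condition met.
(e): fails — w0R²w0, w0R²w1 but w0 ≠ w1.
Valid on: (d).

(d)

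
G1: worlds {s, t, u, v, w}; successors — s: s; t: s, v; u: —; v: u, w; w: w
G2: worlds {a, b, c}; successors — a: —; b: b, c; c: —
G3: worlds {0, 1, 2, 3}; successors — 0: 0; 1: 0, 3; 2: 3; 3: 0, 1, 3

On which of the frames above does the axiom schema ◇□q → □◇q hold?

Frame correspondent (Sahlqvist): ∀x ∀y ∀z (Rxy ∧ Rxz → ∃w (Ryw ∧ Rzw)) — i.e. convergence.
G1: fails — Rtv and Rts but v and s have no common successor.
G2: fails — Rbc and Rbc but c and c have no common successor.
G3: condition met.
Valid on: G3.

G3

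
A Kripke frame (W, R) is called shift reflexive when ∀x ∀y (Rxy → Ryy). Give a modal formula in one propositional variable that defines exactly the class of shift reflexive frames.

This is shift-reflexivity; the standard corresponding axiom is T□: □(□s → s).

□(□s → s)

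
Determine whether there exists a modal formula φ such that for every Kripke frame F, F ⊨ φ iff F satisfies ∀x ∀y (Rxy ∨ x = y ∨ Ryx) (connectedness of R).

Modal frame validity is preserved under disjoint unions.
Take 2 disjoint single-world reflexive frames: each is trivially connected, but their disjoint union has 2 worlds with no edge between distinct components, so it is not connected.
So no modal formula (or set of formulas) defines exactly the connected frames.

No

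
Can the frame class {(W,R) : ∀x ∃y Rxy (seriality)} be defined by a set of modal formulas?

The condition is seriality. A defining modal formula is □r → ◇r.
Suppose □r→◇r is valid. At any x set V(r)=W. Then □r at x, so ◇r at x, so x has a successor.

Definable; □r → ◇r defines it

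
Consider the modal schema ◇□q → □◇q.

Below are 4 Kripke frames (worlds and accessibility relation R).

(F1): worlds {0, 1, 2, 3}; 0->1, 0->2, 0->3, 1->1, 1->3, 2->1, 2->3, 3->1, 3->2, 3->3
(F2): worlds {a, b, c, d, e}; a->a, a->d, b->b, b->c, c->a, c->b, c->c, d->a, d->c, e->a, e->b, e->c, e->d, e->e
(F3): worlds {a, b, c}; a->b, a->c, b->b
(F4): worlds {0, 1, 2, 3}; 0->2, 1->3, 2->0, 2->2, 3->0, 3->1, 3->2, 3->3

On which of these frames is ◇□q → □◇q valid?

(F1)

The schema corresponds to convergence: ∀x ∀y ∀z (Rxy ∧ Rxz → ∃w (Ryw ∧ Rzw)).
(F1): ✓.
(F2): fails — Rcb and Rca but b and a have no common successor.
(F3): fails — Rac and Rac but c and c have no common successor.
(F4): fails — R32 and R31 but 2 and 1 have no common successor.
Valid on: (F1).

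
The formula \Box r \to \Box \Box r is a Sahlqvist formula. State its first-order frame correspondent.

Transitivity

Suppose □r→□□r is valid. Take Rxy, Ryz and set V(r)={w : Rxw}. Then □r at x, so □□r at x, so □r at y, so r at z, i.e. Rxz.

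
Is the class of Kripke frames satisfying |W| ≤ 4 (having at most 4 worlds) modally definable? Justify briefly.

Any modally definable frame class is closed under disjoint unions.
Any modal formula valid on each of 5 disjoint one-world frames is valid on their disjoint union (validity is preserved under disjoint unions). Each one-world frame has |W|=1≤4, but the union has |W|=5.
So the class is not modally definable.

Not definable by any modal formula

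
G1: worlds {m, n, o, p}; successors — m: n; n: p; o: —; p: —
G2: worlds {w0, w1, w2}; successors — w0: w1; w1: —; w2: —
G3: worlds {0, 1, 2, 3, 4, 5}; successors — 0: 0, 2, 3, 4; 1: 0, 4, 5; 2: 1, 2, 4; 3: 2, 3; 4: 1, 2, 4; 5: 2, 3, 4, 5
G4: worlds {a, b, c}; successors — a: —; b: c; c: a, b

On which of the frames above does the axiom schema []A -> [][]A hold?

Frame correspondent (Sahlqvist): forall x forall y forall z (Rxy & Ryz -> Rxz) — i.e. transitivity.
G1: fails — Rmn and Rnp but not Rmp.
G2: condition met.
G3: fails — R21 and R15 but not R25.
G4: fails — Rbc and Rca but not Rba.
Valid on: G2.

G2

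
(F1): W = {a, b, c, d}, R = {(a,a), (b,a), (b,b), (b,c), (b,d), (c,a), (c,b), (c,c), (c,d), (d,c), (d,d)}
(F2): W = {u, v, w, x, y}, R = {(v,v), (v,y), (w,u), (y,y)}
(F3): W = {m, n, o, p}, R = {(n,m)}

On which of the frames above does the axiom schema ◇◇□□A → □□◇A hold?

(F2), (F3)

Frame correspondent (Sahlqvist): ∀x ∀y ∀z ((xR²y ∧ xR²z) → ∃w (yR²w ∧ zRw)) — i.e. a generalized confluence (Geach) condition.
(F1): fails — bR²a, bR²d but no w with aR²w and dRw.
(F2): holds.
(F3): holds.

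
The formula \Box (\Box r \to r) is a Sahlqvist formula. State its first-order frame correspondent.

shift-reflexivity: \forall x \forall y (Rxy \to Ryy)

Suppose □(□r→r) is valid. Take Rxy and set V(r)={w : Ryw}. Then at y, □r holds; since □(□r→r) at x, □r→r at y, so r at y, i.e. Ryy.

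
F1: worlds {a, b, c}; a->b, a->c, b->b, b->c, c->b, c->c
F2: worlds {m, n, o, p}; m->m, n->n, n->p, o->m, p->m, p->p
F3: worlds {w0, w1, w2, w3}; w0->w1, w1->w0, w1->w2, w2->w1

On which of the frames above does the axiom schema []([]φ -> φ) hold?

F1, F2

Frame correspondent (Sahlqvist): forall x forall y (Rxy -> Ryy) — i.e. shift-reflexivity.
F1: holds.
F2: holds.
F3: fails — Rw1w2 but not Rw2w2.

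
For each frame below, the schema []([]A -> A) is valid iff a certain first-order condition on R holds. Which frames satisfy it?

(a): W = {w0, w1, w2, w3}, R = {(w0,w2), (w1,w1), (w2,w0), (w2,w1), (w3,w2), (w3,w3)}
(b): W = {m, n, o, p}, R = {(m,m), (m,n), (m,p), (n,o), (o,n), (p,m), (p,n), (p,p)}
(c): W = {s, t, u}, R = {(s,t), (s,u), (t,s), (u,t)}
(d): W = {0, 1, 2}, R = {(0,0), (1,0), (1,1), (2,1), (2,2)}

The schema corresponds to shift-reflexivity: forall x forall y (Rxy -> Ryy).
(a): fails — Rw3w2 but not Rw2w2.
(b): fails — Ron but not Rnn.
(c): fails — Rsu but not Ruu.
(d): ✓.
Valid on: (d).

(d)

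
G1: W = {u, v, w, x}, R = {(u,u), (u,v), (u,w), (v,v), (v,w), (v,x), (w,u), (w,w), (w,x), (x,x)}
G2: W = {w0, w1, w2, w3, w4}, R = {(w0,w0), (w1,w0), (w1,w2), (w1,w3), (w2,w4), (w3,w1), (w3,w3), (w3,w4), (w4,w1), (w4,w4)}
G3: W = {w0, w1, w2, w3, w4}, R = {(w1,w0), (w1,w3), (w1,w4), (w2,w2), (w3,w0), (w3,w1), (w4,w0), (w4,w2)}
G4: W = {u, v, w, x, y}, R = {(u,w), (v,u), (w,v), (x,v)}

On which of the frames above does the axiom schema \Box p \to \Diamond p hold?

The schema corresponds to seriality: \forall x \exists y Rxy.
G1: satisfies the condition.
G2: satisfies the condition.
G3: fails — world w0 has no successor.
G4: fails — world y has no successor.

G1, G2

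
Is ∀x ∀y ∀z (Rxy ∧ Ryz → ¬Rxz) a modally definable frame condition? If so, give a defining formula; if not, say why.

No — not modally definable

Any modally definable frame class is closed under surjective bounded morphisms.
The 3-cycle (worlds 0,1,2 with 0→1→2→0) is intransitive. Mapping every world to a single reflexive point • is a surjective bounded morphism; the reflexive point is not intransitive (R••∧R•• but R••).
Hence intransitivity is not modally definable.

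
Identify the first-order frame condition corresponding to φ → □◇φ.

Suppose φ→□◇φ is valid. Take Rxy and set V(φ)={x}. Then φ at x, so □◇φ at x, so ◇φ at y, so some z with Ryz has φ; z=x, i.e. Ryx.
Conversely, any frame satisfying ∀x ∀y (Rxy → Ryx) validates the schema.
Frame condition: ∀x ∀y (Rxy → Ryx).

Symmetry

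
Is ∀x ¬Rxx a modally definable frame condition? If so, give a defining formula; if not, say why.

If a class were modally definable it would be closed under surjective bounded morphisms (Goldblatt–Thomason).
The 3-cycle (worlds a,b,c with a→b→c→a) is irreflexive, and the map sending every world to a single reflexive point • is a surjective bounded morphism (forth: every edge maps to (•,•); back: every world has a successor). So any modal formula valid on the 3-cycle is also valid on the reflexive point, which is not irreflexive.
Hence irreflexivity is not modally definable.

No — not modally definable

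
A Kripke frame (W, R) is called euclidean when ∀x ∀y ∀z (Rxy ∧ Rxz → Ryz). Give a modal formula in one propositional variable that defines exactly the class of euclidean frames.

◇s → □◇s

The condition is the Euclidean property. The 5 schema ◇s → □◇s defines it.
Suppose ◇s→□◇s is valid. Take Rxy, Rxz and set V(s)={y}. Then ◇s at x, so □◇s at x, so ◇s at z, so some w with Rzw has s; w=y, i.e. Rzy. By symmetry of the argument, Ryz.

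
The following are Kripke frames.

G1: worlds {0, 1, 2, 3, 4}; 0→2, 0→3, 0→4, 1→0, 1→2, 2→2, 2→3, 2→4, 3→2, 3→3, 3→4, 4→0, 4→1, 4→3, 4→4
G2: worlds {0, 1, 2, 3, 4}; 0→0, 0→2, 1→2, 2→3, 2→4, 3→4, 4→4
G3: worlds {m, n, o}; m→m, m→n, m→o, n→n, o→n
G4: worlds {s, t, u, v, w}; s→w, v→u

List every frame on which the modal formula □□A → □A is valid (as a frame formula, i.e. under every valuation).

G3

This is the axiom for density; its first-order frame correspondent is ∀x ∀y (Rxy → ∃z (Rxz ∧ Rzy)).
G1: fails — R10 but no z with R1z and Rz0.
G2: fails — R12 but no z with R1z and Rz2.
G3: condition met.
G4: fails — Rvu but no z with Rvz and Rzu.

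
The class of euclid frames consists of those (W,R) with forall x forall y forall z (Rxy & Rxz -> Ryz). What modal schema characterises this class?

This is the Euclidean property; the standard corresponding axiom is 5: ◇ψ → □◇ψ.

◇ψ → □◇ψ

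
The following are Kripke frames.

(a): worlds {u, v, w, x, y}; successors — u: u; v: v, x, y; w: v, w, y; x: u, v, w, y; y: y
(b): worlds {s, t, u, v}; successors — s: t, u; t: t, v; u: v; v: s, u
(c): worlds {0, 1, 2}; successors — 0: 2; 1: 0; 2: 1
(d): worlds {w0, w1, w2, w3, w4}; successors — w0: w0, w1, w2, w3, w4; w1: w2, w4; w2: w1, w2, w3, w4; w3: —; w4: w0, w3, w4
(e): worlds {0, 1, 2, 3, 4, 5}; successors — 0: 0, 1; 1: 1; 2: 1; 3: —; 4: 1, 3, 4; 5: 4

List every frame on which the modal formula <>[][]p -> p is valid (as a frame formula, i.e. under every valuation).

(c)

The schema corresponds to a generalized confluence (Geach) condition: forall x forall y (xRy -> exists w (y R^2 w & x = w)).
(a): fails — vRy but no t with yR²t and v=t.
(b): fails — vRu but no w with uR²w and v=w.
(c): satisfies the condition.
(d): fails — w0Rw3 but no w with w3R²w and w0=w.
(e): fails — 0R1 but no w with 1R²w and 0=w.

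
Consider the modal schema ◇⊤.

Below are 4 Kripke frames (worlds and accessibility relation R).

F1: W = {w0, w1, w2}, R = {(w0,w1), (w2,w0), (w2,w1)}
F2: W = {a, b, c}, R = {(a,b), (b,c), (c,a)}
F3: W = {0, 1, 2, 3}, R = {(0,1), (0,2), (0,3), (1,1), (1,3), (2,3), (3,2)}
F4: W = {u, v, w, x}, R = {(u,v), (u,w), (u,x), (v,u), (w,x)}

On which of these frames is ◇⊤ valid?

Frame correspondent (Sahlqvist): ∀x ∃y Rxy — i.e. seriality.
F1: fails — world w1 has no successor.
F2: ✓.
F3: ✓.
F4: fails — world x has no successor.
Valid on: F2, F3.

F2, F3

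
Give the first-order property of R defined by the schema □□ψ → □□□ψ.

This is a Sahlqvist (Geach-type) schema ◇^0□^2ψ → □^3◇^0ψ.
Minimal-valuation argument: fix x; take any y with xR^0y and any z with xR^3z. Set V(ψ) to the set of worlds R-reachable from y in exactly 2 steps. Then □^2ψ holds at y, so the antecedent holds at x; validity forces ◇^0ψ at z, giving a w with zR^0w and yR^2w.
First-order correspondent: ∀x ∀z (xR³z → ∃w (xR²w ∧ z = w)).

∀x ∀z (xR³z → ∃w (xR²w ∧ z = w))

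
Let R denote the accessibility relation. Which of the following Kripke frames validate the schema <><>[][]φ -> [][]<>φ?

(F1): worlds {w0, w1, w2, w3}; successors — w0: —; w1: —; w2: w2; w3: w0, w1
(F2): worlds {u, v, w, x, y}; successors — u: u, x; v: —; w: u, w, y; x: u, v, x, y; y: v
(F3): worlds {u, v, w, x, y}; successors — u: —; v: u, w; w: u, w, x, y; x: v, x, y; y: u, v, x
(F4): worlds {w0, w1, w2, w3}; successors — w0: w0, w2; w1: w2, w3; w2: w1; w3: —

The schema corresponds to a generalized confluence (Geach) condition: forall x forall y forall z ((x R^2 y & x R^2 z) -> exists w (y R^2 w & zRw)).
(F1): condition met.
(F2): fails — uR²u, uR²v but no t with uR²t and vRt.
(F3): fails — vR²u, vR²u but no t with uR²t and uRt.
(F4): fails — w0R²w1, w0R²w0 but no w with w1R²w and w0Rw.

(F1)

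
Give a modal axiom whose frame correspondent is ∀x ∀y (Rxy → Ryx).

This is symmetry; the standard corresponding axiom is B: ψ → □◇ψ.
Suppose ψ→□◇ψ is valid. Take Rxy and set V(ψ)={x}. Then ψ at x, so □◇ψ at x, so ◇ψ at y, so some z with Ryz has ψ; z=x, i.e. Ryx.

ψ → □◇ψ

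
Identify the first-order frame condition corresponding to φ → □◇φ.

Symmetry

This schema is the B axiom.
It corresponds to symmetry: ∀x ∀y (Rxy → Ryx).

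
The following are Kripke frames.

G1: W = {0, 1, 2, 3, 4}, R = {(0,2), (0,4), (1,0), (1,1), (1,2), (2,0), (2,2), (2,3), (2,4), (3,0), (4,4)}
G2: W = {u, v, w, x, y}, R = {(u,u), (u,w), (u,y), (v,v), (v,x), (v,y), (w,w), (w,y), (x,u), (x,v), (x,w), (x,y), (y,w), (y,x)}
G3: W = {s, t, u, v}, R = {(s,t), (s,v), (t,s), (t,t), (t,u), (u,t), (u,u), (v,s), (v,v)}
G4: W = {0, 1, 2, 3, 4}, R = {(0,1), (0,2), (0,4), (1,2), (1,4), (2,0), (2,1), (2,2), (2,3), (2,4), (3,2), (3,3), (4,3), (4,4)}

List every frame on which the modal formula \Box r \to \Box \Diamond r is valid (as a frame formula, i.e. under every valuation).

This is the axiom for a generalized confluence (Geach) condition; its first-order frame correspondent is \forall x \forall z (xRz \to \exists w (xRw \wedge zRw)).
G1: fails — 3R0 but no w with 3Rw and 0Rw.
G2: holds.
G3: holds.
G4: holds.

G2, G3, G4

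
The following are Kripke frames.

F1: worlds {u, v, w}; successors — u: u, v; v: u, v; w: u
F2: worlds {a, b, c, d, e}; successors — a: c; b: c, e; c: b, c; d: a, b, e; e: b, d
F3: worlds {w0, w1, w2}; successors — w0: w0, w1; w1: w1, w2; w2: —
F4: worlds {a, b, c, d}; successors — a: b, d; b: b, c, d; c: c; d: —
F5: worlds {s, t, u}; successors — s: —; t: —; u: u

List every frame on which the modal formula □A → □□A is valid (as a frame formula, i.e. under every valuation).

Frame correspondent (Sahlqvist): ∀x ∀y ∀z (Rxy ∧ Ryz → Rxz) — i.e. transitivity.
F1: fails — Rwu and Ruv but not Rwv.
F2: fails — Rbc and Rcb but not Rbb.
F3: fails — Rw0w1 and Rw1w2 but not Rw0w2.
F4: fails — Rab and Rbc but not Rac.
F5: satisfies the condition.
Valid on: F5.

F5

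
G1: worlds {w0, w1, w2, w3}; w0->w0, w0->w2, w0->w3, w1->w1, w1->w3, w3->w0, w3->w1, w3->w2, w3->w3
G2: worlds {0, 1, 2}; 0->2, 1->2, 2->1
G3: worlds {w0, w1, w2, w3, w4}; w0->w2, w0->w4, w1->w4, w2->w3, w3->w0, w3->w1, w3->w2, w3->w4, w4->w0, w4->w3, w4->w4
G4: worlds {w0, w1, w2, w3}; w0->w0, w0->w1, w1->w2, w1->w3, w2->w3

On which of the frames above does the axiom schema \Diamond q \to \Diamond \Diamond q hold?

This is the axiom for a generalized confluence (Geach) condition; its first-order frame correspondent is \forall x \forall y (xRy \to \exists w (y = w \wedge x R^2 w)).
G1: satisfies the condition.
G2: fails — 0R2 but no w with 2=w and 0R²w.
G3: fails — w0Rw2 but no w with w2=w and w0R²w.
G4: fails — w1Rw2 but no w with w2=w and w1R²w.
Valid on: G1.

G1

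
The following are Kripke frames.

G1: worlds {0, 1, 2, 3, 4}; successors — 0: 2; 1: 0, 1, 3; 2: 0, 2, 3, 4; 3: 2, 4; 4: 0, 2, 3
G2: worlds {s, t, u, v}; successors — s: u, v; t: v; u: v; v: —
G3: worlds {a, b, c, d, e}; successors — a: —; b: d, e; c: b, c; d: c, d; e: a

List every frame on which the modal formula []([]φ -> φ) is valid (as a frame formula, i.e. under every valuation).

This is the axiom for shift-reflexivity; its first-order frame correspondent is forall x forall y (Rxy -> Ryy).
G1: fails — R10 but not R00.
G2: fails — Rsu but not Ruu.
G3: fails — Rea but not Raa.

none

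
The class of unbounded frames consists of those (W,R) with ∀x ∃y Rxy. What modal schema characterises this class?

A defining formula is □r → ◇r (the D axiom).

□r → ◇r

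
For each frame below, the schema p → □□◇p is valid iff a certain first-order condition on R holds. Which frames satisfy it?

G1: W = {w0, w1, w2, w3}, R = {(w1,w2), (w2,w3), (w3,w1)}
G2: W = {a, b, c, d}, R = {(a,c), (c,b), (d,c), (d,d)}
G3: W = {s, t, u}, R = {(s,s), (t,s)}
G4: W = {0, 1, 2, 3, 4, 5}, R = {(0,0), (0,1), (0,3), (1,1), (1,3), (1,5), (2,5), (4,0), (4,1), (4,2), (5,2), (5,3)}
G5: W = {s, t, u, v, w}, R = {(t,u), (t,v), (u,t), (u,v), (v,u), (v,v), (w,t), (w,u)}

This is the axiom for a generalized confluence (Geach) condition; its first-order frame correspondent is ∀x ∀z (xR²z → ∃w (x = w ∧ zRw)).
G1: ✓.
G2: fails — aR²b but no w with a=w and bRw.
G3: fails — tR²s but no w with t=w and sRw.
G4: fails — 0R²1 but no w with 0=w and 1Rw.
G5: fails — tR²t but no w* with t=w* and tRw*.
Valid on: G1.

G1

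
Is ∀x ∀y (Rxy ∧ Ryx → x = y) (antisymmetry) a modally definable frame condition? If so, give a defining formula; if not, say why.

Modal frame validity is preserved under surjective bounded morphisms.
The 6-cycle (worlds 0,1,2,3,4,5 with 0→1→2→3→4→5→0) is antisymmetric. Sending even-indexed worlds to • and odd-indexed worlds to ∘ is a surjective bounded morphism onto the two-world frame with •↔∘, which is not antisymmetric.
Hence antisymmetry is not modally definable.

Not definable by any modal formula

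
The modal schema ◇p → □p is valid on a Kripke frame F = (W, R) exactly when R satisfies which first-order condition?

partial functionality

This is the CD axiom.
It corresponds to partial functionality: ∀x ∀y ∀z (Rxy ∧ Rxz → y = z).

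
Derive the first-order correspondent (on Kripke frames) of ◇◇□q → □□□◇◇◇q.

∀x ∀y ∀z ((xR²y ∧ xR³z) → ∃w (yRw ∧ zR³w))

This is a Sahlqvist (Geach-type) schema ◇^2□^1q → □^3◇^3q.
Minimal-valuation argument: fix x; take any y with xR^2y and any z with xR^3z. Set V(q) to the set of worlds R-reachable from y in exactly 1 step. Then □^1q holds at y, so the antecedent holds at x; validity forces ◇^3q at z, giving a w with zR^3w and yR^1w.
First-order correspondent: ∀x ∀y ∀z ((xR²y ∧ xR³z) → ∃w (yRw ∧ zR³w)).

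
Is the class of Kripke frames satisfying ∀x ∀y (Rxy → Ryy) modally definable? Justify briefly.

Yes: it is shift-reflexivity, defined by the T□ schema □(□p → p).
Suppose □(□p→p) is valid. Take Rxy and set V(p)={w : Ryw}. Then at y, □p holds; since □(□p→p) at x, □p→p at y, so p at y, i.e. Ryy.

Yes, by □(□p → p)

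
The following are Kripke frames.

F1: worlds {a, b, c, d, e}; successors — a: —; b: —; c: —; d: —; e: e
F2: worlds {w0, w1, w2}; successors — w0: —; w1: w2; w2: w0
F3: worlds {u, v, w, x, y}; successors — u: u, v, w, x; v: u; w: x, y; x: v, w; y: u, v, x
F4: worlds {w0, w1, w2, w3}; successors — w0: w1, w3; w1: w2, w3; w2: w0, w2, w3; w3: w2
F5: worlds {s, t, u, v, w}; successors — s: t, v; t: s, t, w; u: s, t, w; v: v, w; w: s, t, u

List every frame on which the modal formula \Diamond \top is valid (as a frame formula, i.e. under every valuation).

Frame correspondent (Sahlqvist): \forall x \exists y Rxy — i.e. seriality.
F1: fails — world a has no successor.
F2: fails — world w0 has no successor.
F3: ✓.
F4: ✓.
F5: ✓.
Valid on: F3, F4, F5.

F3, F4, F5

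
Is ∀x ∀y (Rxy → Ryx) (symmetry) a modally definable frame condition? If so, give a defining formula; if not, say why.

Yes: it is symmetry, defined by the B schema r → □◇r.

Definable; r → □◇r defines it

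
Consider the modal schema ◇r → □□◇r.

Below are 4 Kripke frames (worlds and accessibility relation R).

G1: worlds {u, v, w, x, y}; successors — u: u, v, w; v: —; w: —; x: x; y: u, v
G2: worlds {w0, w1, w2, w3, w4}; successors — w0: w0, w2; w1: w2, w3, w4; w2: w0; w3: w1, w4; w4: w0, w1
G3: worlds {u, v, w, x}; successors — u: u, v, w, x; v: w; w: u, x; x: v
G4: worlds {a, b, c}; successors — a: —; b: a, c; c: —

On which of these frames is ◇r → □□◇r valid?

G4

Frame correspondent (Sahlqvist): ∀x ∀y ∀z ((xRy ∧ xR²z) → ∃w (y = w ∧ zRw)) — i.e. a generalized confluence (Geach) condition.
G1: fails — uRu, uR²v but no t with u=t and vRt.
G2: fails — w0Rw2, w0R²w2 but no w with w2=w and w2Rw.
G3: fails — uRu, uR²v but no t with u=t and vRt.
G4: ✓.
Valid on: G4.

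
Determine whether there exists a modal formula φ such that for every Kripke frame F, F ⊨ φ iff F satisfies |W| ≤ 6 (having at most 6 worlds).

Modal frame validity is preserved under disjoint unions.
Any modal formula valid on each of 7 disjoint one-world frames is valid on their disjoint union (validity is preserved under disjoint unions). Each one-world frame has |W|=1≤6, but the union has |W|=7.
So the class is not modally definable.

Not definable by any modal formula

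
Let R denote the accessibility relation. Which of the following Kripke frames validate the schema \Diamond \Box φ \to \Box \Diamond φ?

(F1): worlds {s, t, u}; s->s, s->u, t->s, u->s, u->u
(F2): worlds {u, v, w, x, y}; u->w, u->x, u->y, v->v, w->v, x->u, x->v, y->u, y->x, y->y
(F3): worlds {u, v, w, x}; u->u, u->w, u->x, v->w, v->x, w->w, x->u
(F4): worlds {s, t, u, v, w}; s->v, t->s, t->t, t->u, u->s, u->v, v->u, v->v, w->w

(F1)

Frame correspondent (Sahlqvist): \forall x \forall y \forall z (Rxy \wedge Rxz \to \exists w (Ryw \wedge Rzw)) — i.e. convergence.
(F1): holds.
(F2): fails — Ruw and Ruy but w and y have no common successor.
(F3): fails — Ruw and Rux but w and x have no common successor.
(F4): fails — Rts and Rtt but s and t have no common successor.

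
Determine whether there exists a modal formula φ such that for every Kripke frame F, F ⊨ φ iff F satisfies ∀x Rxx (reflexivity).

Yes, by □r → r

Yes: it is reflexivity, defined by the T schema □r → r.
Suppose □r→r is valid. At any x set V(r)={w : Rxw}. Then □r holds at x, so r holds at x, i.e. Rxx.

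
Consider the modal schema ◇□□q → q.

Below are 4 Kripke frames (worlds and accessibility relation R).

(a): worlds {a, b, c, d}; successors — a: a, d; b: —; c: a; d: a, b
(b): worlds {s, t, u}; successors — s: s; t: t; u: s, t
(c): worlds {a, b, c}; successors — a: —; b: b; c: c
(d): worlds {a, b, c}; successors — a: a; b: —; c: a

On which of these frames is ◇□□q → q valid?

(c)

Frame correspondent (Sahlqvist): ∀x ∀y (xRy → ∃w (yR²w ∧ x = w)) — i.e. a generalized confluence (Geach) condition.
(a): fails — cRa but no w with aR²w and c=w.
(b): fails — uRs but no w with sR²w and u=w.
(c): holds.
(d): fails — cRa but no w with aR²w and c=w.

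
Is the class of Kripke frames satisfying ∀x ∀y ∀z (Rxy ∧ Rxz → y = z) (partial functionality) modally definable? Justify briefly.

The condition is partial functionality. A defining modal formula is ◇p → □p.

Definable; ◇p → □p defines it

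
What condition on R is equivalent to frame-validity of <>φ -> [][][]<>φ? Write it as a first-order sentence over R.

forall x forall y forall z ((xRy & x R^3 z) -> exists w (y = w & zRw))

This is a Sahlqvist (Geach-type) schema ◇^1□^0φ → □^3◇^1φ.
Minimal-valuation argument: fix x; take any y with xR^1y and any z with xR^3z. Set V(φ) to the set of worlds R-reachable from y in exactly 0 steps. Then □^0φ holds at y, so the antecedent holds at x; validity forces ◇^1φ at z, giving a w with zR^1w and yR^0w.
First-order correspondent: forall x forall y forall z ((xRy & x R^3 z) -> exists w (y = w & zRw)).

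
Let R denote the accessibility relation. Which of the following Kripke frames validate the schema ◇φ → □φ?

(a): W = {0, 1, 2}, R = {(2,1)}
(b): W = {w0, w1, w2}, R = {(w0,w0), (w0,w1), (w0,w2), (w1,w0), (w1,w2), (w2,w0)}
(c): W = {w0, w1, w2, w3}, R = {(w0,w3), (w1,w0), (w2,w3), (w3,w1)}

The schema corresponds to partial functionality: ∀x ∀y ∀z (Rxy ∧ Rxz → y = z).
(a): holds.
(b): fails — w0 sees both w0 and w1.
(c): holds.
Valid on: (a), (c).

(a), (c)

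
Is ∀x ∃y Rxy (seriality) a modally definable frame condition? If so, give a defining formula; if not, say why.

Definable; □r → ◇r defines it

This is a Sahlqvist condition; the D axiom □r → ◇r defines it.
Suppose □r→◇r is valid. At any x set V(r)=W. Then □r at x, so ◇r at x, so x has a successor.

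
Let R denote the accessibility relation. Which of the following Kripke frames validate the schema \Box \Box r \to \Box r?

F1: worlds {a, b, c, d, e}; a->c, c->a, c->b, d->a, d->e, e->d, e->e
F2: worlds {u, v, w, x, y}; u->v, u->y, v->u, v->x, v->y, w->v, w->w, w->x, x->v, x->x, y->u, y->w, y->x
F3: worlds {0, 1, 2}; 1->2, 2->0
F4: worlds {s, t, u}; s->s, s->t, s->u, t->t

F4

Frame correspondent (Sahlqvist): \forall x \forall y (Rxy \to \exists z (Rxz \wedge Rzy)) — i.e. density.
F1: fails — Rcb but no z with Rcz and Rzb.
F2: fails — Ruv but no z with Ruz and Rzv.
F3: fails — R12 but no z with R1z and Rz2.
F4: holds.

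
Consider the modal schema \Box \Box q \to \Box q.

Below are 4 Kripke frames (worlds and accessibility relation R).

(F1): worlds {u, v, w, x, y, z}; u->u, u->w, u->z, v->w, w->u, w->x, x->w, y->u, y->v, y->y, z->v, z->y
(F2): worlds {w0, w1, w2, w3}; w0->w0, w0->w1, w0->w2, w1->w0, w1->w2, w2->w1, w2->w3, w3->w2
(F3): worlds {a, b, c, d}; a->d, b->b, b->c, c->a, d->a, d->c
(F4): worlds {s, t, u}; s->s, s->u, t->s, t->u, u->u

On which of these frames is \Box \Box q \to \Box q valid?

(F4)

The schema corresponds to density: \forall x \forall y (Rxy \to \exists z (Rxz \wedge Rzy)).
(F1): fails — Rxw but no t with Rxt and Rtw.
(F2): fails — Rw3w2 but no z with Rw3z and Rzw2.
(F3): fails — Rdc but no z with Rdz and Rzc.
(F4): holds.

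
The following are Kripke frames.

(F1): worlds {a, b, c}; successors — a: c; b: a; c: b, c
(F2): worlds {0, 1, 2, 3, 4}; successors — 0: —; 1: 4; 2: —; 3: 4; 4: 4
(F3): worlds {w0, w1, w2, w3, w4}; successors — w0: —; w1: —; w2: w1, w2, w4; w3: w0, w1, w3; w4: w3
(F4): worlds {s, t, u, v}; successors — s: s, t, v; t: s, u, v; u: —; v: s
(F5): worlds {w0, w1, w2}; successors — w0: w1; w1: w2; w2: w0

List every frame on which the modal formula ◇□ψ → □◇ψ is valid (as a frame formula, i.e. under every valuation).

(F2), (F5)

Frame correspondent (Sahlqvist): ∀x ∀y ∀z (Rxy ∧ Rxz → ∃w (Ryw ∧ Rzw)) — i.e. convergence.
(F1): fails — Rcc and Rcb but c and b have no common successor.
(F2): condition met.
(F3): fails — Rw2w4 and Rw2w1 but w4 and w1 have no common successor.
(F4): fails — Rtv and Rtu but v and u have no common successor.
(F5): condition met.
Valid on: (F2), (F5).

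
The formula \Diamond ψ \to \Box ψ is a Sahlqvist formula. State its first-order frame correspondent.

Suppose ◇ψ→□ψ is valid. Take Rxy, Rxz and set V(ψ)={y}. Then ◇ψ at x, so □ψ at x, so ψ at z, i.e. z=y.
The converse is a direct semantic check.
So the correspondent is partial functionality.

Partial functionality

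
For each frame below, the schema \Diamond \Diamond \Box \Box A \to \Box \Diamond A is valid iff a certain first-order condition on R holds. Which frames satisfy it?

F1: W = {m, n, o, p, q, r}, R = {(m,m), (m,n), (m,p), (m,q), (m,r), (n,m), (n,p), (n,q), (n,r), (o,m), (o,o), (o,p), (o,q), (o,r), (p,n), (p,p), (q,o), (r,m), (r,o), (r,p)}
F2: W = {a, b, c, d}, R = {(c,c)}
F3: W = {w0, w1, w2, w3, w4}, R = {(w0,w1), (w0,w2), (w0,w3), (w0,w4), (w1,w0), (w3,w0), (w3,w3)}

Frame correspondent (Sahlqvist): \forall x \forall y \forall z ((x R^2 y \wedge xRz) \to \exists w (y R^2 w \wedge zRw)) — i.e. a generalized confluence (Geach) condition.
F1: fails — mR²p, mRq but no w with pR²w and qRw.
F2: ✓.
F3: fails — w0R²w0, w0Rw2 but no w with w0R²w and w2Rw.
Valid on: F2.

F2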